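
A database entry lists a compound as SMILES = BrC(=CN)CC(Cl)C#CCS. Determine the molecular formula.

C7H9BrClNS

Walk through each heavy atom and fill implicit hydrogens from standard valence (C 4, N 3, O 2, S 2, halogen 1):
  atom 1: Br (halogen, monovalent) → 0 H
  atom 2: C, bond orders sum to 4 (valence 4) → 0 H
  atom 3: C, bond orders sum to 3 (valence 4) → 1 H
  atom 4: N, bond orders sum to 1 (valence 3) → 2 H
  atom 5: C, bond orders sum to 2 (valence 4) → 2 H
  atom 6: C, bond orders sum to 3 (valence 4) → 1 H
  atom 7: Cl (halogen, monovalent) → 0 H
  atom 8: C, bond orders sum to 4 (valence 4) → 0 H
  atom 9: C, bond orders sum to 4 (valence 4) → 0 H
  atom 10: C, bond orders sum to 2 (valence 4) → 2 H
  atom 11: S, bond orders sum to 1 (valence 2) → 1 H
Totals → C:7, H:9, Br:1, Cl:1, N:1, S:1.
In Hill order: C7H9BrClNS.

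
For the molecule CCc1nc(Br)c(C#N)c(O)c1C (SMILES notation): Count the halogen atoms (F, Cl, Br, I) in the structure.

1

Halogen atoms appear at heavy-atom position 6 (1×Br).
Other groups present: 1 hydroxyl, 1 nitrile.
Halogen count: 1.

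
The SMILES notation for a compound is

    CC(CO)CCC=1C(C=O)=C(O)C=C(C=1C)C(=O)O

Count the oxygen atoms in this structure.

Scan the SMILES for O atoms (remember two-letter symbols like Cl and Br are single atoms).
Oxygen count: 5.

5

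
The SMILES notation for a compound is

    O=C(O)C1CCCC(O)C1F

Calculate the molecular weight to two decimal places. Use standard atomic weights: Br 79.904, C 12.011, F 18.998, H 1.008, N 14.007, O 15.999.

First, the molecular formula is C7H11FO3 (counting implicit H from valence).
  C: 7 × 12.011 = 84.077
  F: 1 × 18.998 = 18.998
  H: 11 × 1.008 = 11.088
  O: 3 × 15.999 = 47.997
Sum: 7×12.011 + 1×18.998 + 11×1.008 + 3×15.999 = 162.160 → 162.16 g/mol.

162.16 g/mol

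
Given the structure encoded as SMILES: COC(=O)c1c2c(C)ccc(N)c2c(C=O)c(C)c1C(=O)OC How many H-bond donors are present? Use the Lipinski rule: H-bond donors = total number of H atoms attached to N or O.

Donors: find every N or O and count the H atoms it carries.
  atom 2 (O): bond orders sum to 2 → 0 H
  atom 4 (O): bond orders sum to 2 → 0 H
  atom 12 (N): bond orders sum to 1 → 2 H
  atom 16 (O): bond orders sum to 2 → 0 H
  atom 21 (O): bond orders sum to 2 → 0 H
  atom 22 (O): bond orders sum to 2 → 0 H
Lipinski HBD = 2.

2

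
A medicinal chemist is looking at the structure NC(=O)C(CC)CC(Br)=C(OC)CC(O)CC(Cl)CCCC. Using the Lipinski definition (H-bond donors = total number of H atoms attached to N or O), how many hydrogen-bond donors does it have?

3

Donors: find every N or O and count the H atoms it carries.
  atom 1 (N): bond orders sum to 1 → 2 H
  atom 3 (O): bond orders sum to 2 → 0 H
  atom 11 (O): bond orders sum to 2 → 0 H
  atom 15 (O): bond orders sum to 1 → 1 H
Lipinski HBD = 3.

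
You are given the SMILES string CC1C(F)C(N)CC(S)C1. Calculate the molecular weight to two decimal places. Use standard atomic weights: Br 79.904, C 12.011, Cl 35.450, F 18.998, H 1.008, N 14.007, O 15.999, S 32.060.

First, the molecular formula is C7H14FNS (counting implicit H from valence).
  C: 7 × 12.011 = 84.077
  F: 1 × 18.998 = 18.998
  H: 14 × 1.008 = 14.112
  N: 1 × 14.007 = 14.007
  S: 1 × 32.060 = 32.060
Sum: 7×12.011 + 1×18.998 + 14×1.008 + 1×14.007 + 1×32.060 = 163.254 → 163.25 g/mol.

163.25 g/mol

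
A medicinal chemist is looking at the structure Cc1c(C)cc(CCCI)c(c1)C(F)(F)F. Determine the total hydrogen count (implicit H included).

14

Walk through each heavy atom and fill implicit hydrogens from standard valence (C 4, N 3, O 2, S 2, halogen 1); for lowercase aromatic atoms, an aromatic c carries 1 H when it has two neighbours and 0 H with three, and aromatic n carries 0 H:
  atom 1: C, bond orders sum to 1 (valence 4) → 3 H
  atom 2: aromatic c, 3 neighbours → 0 H
  atom 3: aromatic c, 3 neighbours → 0 H
  atom 4: C, bond orders sum to 1 (valence 4) → 3 H
  atom 5: aromatic c, 2 neighbours → 1 H
  atom 6: aromatic c, 3 neighbours → 0 H
  atom 7: C, bond orders sum to 2 (valence 4) → 2 H
  atom 8: C, bond orders sum to 2 (valence 4) → 2 H
  atom 9: C, bond orders sum to 2 (valence 4) → 2 H
  atom 10: I (halogen, monovalent) → 0 H
  atom 11: aromatic c, 3 neighbours → 0 H
  atom 12: aromatic c, 2 neighbours → 1 H
  atom 13: C, bond orders sum to 4 (valence 4) → 0 H
  atom 14: F (halogen, monovalent) → 0 H
  atom 15: F (halogen, monovalent) → 0 H
  atom 16: F (halogen, monovalent) → 0 H
Total hydrogens: 14.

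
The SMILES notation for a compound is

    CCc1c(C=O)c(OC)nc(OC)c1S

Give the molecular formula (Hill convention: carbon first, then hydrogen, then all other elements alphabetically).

Walk through each heavy atom and fill implicit hydrogens from standard valence (C 4, N 3, O 2, S 2, halogen 1); for lowercase aromatic atoms, an aromatic c carries 1 H when it has two neighbours and 0 H with three, and aromatic n carries 0 H:
  atom 1: C, bond orders sum to 1 (valence 4) → 3 H
  atom 2: C, bond orders sum to 2 (valence 4) → 2 H
  atom 3: aromatic c, 3 neighbours → 0 H
  atom 4: aromatic c, 3 neighbours → 0 H
  atom 5: C, bond orders sum to 3 (valence 4) → 1 H
  atom 6: O, bond orders sum to 2 (valence 2) → 0 H
  atom 7: aromatic c, 3 neighbours → 0 H
  atom 8: O, bond orders sum to 2 (valence 2) → 0 H
  atom 9: C, bond orders sum to 1 (valence 4) → 3 H
  atom 10: aromatic n, 2 neighbours → 0 H
  atom 11: aromatic c, 3 neighbours → 0 H
  atom 12: O, bond orders sum to 2 (valence 2) → 0 H
  atom 13: C, bond orders sum to 1 (valence 4) → 3 H
  atom 14: aromatic c, 3 neighbours → 0 H
  atom 15: S, bond orders sum to 1 (valence 2) → 1 H
Totals → C:10, H:13, N:1, O:3, S:1.

C10H13NO3S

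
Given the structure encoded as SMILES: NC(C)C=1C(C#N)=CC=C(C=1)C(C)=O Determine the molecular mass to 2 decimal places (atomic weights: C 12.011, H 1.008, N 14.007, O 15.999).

First, the molecular formula is C11H12N2O (counting implicit H from valence).
  C: 11 × 12.011 = 132.121
  H: 12 × 1.008 = 12.096
  N: 2 × 14.007 = 28.014
  O: 1 × 15.999 = 15.999
Sum: 11×12.011 + 12×1.008 + 2×14.007 + 1×15.999 = 188.230 → 188.23 g/mol.

188.23 g/mol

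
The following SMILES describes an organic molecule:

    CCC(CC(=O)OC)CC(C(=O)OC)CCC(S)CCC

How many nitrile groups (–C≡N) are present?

0

Scan the SMILES for the nitrile motif — none present.
Groups that are present: 2 ester, 1 thiol.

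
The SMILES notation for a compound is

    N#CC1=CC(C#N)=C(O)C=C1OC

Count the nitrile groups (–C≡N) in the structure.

The nitrile motif appears at heavy-atom positions 2, 6 in the SMILES.
Other groups present: 1 ether, 1 hydroxyl.
Nitrile count: 2.

2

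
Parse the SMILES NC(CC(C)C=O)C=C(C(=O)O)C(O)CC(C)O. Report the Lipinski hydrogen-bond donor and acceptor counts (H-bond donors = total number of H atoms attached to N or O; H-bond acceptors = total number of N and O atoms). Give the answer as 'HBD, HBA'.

5, 6

Donors: find every N or O and count the H atoms it carries.
  atom 1 (N): bond orders sum to 1 → 2 H
  atom 7 (O): bond orders sum to 2 → 0 H
  atom 11 (O): bond orders sum to 2 → 0 H
  atom 12 (O): bond orders sum to 1 → 1 H
  atom 14 (O): bond orders sum to 1 → 1 H
  atom 18 (O): bond orders sum to 1 → 1 H
Lipinski HBD = 5.
Acceptors: N atoms = 1, O atoms = 5 → HBA = 6.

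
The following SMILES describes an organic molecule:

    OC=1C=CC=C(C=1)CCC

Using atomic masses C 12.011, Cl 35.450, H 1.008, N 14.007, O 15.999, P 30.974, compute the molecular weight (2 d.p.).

First, the molecular formula is C9H12O (counting implicit H from valence).
  C: 9 × 12.011 = 108.099
  H: 12 × 1.008 = 12.096
  O: 1 × 15.999 = 15.999
Sum: 9×12.011 + 12×1.008 + 1×15.999 = 136.194 → 136.19 g/mol.

136.19 g/mol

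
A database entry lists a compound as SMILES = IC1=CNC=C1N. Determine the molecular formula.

C4H5IN2

Walk through each heavy atom and fill implicit hydrogens from standard valence (C 4, N 3, O 2, S 2, halogen 1):
  atom 1: I (halogen, monovalent) → 0 H
  atom 2: C, bond orders sum to 4 (valence 4) → 0 H
  atom 3: C, bond orders sum to 3 (valence 4) → 1 H
  atom 4: N, bond orders sum to 2 (valence 3) → 1 H
  atom 5: C, bond orders sum to 3 (valence 4) → 1 H
  atom 6: C, bond orders sum to 4 (valence 4) → 0 H
  atom 7: N, bond orders sum to 1 (valence 3) → 2 H
Totals → C:4, H:5, I:1, N:2.
In Hill order: C4H5IN2.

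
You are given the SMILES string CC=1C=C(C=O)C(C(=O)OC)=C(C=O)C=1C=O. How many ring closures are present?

1

In SMILES, each pair of matching ring-closure digits denotes one ring-closing bond; the number of such bonds equals the number of independent rings.
Ring-closure bonds here: 1.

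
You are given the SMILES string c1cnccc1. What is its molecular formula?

Walk through each heavy atom and fill implicit hydrogens from standard valence (C 4, N 3, O 2, S 2, halogen 1); for lowercase aromatic atoms, an aromatic c carries 1 H when it has two neighbours and 0 H with three, and aromatic n carries 0 H:
  atom 1: aromatic c, 2 neighbours → 1 H
  atom 2: aromatic c, 2 neighbours → 1 H
  atom 3: aromatic n, 2 neighbours → 0 H
  atom 4: aromatic c, 2 neighbours → 1 H
  atom 5: aromatic c, 2 neighbours → 1 H
  atom 6: aromatic c, 2 neighbours → 1 H
Totals → C:5, H:5, N:1.
In Hill order: C5H5N.

C5H5N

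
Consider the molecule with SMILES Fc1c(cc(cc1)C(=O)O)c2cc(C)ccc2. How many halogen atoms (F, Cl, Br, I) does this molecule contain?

1

Halogen atoms appear at heavy-atom position 1 (1×F).
Other groups present: 1 carboxylic acid.
Halogen count: 1.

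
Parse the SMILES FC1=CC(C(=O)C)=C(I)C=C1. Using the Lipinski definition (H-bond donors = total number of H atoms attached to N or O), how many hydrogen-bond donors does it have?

0

Donors: find every N or O and count the H atoms it carries.
  atom 6 (O): bond orders sum to 2 → 0 H
Lipinski HBD = 0.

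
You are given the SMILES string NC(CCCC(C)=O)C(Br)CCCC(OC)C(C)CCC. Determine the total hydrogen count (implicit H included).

34

Walk through each heavy atom and fill implicit hydrogens from standard valence (C 4, N 3, O 2, S 2, halogen 1):
  atom 1: N, bond orders sum to 1 (valence 3) → 2 H
  atom 2: C, bond orders sum to 3 (valence 4) → 1 H
  atom 3: C, bond orders sum to 2 (valence 4) → 2 H
  atom 4: C, bond orders sum to 2 (valence 4) → 2 H
  atom 5: C, bond orders sum to 2 (valence 4) → 2 H
  atom 6: C, bond orders sum to 4 (valence 4) → 0 H
  atom 7: C, bond orders sum to 1 (valence 4) → 3 H
  atom 8: O, bond orders sum to 2 (valence 2) → 0 H
  atom 9: C, bond orders sum to 3 (valence 4) → 1 H
  atom 10: Br (halogen, monovalent) → 0 H
  atom 11: C, bond orders sum to 2 (valence 4) → 2 H
  atom 12: C, bond orders sum to 2 (valence 4) → 2 H
  atom 13: C, bond orders sum to 2 (valence 4) → 2 H
  atom 14: C, bond orders sum to 3 (valence 4) → 1 H
  atom 15: O, bond orders sum to 2 (valence 2) → 0 H
  atom 16: C, bond orders sum to 1 (valence 4) → 3 H
  atom 17: C, bond orders sum to 3 (valence 4) → 1 H
  atom 18: C, bond orders sum to 1 (valence 4) → 3 H
  atom 19: C, bond orders sum to 2 (valence 4) → 2 H
  atom 20: C, bond orders sum to 2 (valence 4) → 2 H
  atom 21: C, bond orders sum to 1 (valence 4) → 3 H
Total hydrogens: 34.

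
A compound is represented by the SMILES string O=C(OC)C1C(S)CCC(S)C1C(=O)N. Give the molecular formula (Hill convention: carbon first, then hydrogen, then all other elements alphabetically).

C9H15NO3S2

Walk through each heavy atom and fill implicit hydrogens from standard valence (C 4, N 3, O 2, S 2, halogen 1):
  atom 1: O, bond orders sum to 2 (valence 2) → 0 H
  atom 2: C, bond orders sum to 4 (valence 4) → 0 H
  atom 3: O, bond orders sum to 2 (valence 2) → 0 H
  atom 4: C, bond orders sum to 1 (valence 4) → 3 H
  atom 5: C, bond orders sum to 3 (valence 4) → 1 H
  atom 6: C, bond orders sum to 3 (valence 4) → 1 H
  atom 7: S, bond orders sum to 1 (valence 2) → 1 H
  atom 8: C, bond orders sum to 2 (valence 4) → 2 H
  atom 9: C, bond orders sum to 2 (valence 4) → 2 H
  atom 10: C, bond orders sum to 3 (valence 4) → 1 H
  atom 11: S, bond orders sum to 1 (valence 2) → 1 H
  atom 12: C, bond orders sum to 3 (valence 4) → 1 H
  atom 13: C, bond orders sum to 4 (valence 4) → 0 H
  atom 14: O, bond orders sum to 2 (valence 2) → 0 H
  atom 15: N, bond orders sum to 1 (valence 3) → 2 H
Totals → C:9, H:15, N:1, O:3, S:2.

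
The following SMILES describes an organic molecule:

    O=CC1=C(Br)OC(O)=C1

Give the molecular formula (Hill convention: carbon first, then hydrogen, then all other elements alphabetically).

Walk through each heavy atom and fill implicit hydrogens from standard valence (C 4, N 3, O 2, S 2, halogen 1):
  atom 1: O, bond orders sum to 2 (valence 2) → 0 H
  atom 2: C, bond orders sum to 3 (valence 4) → 1 H
  atom 3: C, bond orders sum to 4 (valence 4) → 0 H
  atom 4: C, bond orders sum to 4 (valence 4) → 0 H
  atom 5: Br (halogen, monovalent) → 0 H
  atom 6: O, bond orders sum to 2 (valence 2) → 0 H
  atom 7: C, bond orders sum to 4 (valence 4) → 0 H
  atom 8: O, bond orders sum to 1 (valence 2) → 1 H
  atom 9: C, bond orders sum to 3 (valence 4) → 1 H
Totals → C:5, H:3, Br:1, O:3.
In Hill order: C5H3BrO3.

C5H3BrO3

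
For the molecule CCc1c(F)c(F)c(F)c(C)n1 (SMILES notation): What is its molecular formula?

C8H8F3N

Walk through each heavy atom and fill implicit hydrogens from standard valence (C 4, N 3, O 2, S 2, halogen 1); for lowercase aromatic atoms, an aromatic c carries 1 H when it has two neighbours and 0 H with three, and aromatic n carries 0 H:
  atom 1: C, bond orders sum to 1 (valence 4) → 3 H
  atom 2: C, bond orders sum to 2 (valence 4) → 2 H
  atom 3: aromatic c, 3 neighbours → 0 H
  atom 4: aromatic c, 3 neighbours → 0 H
  atom 5: F (halogen, monovalent) → 0 H
  atom 6: aromatic c, 3 neighbours → 0 H
  atom 7: F (halogen, monovalent) → 0 H
  atom 8: aromatic c, 3 neighbours → 0 H
  atom 9: F (halogen, monovalent) → 0 H
  atom 10: aromatic c, 3 neighbours → 0 H
  atom 11: C, bond orders sum to 1 (valence 4) → 3 H
  atom 12: aromatic n, 2 neighbours → 0 H
Totals → C:8, H:8, F:3, N:1.
In Hill order: C8H8F3N.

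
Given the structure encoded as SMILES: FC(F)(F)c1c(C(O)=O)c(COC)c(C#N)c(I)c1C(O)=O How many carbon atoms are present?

Count every carbon token in the SMILES (each C, including those in ring-closure positions and inside branches).
Carbon count: 12.

12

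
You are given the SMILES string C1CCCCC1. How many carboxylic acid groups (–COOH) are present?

0

Scan the SMILES for the carboxylic acid motif — none present.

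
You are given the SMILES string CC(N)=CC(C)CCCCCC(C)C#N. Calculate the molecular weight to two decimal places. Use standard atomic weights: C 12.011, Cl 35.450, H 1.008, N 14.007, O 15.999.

First, the molecular formula is C13H24N2 (counting implicit H from valence).
  C: 13 × 12.011 = 156.143
  H: 24 × 1.008 = 24.192
  N: 2 × 14.007 = 28.014
Sum: 13×12.011 + 24×1.008 + 2×14.007 = 208.349 → 208.35 g/mol.

208.35 g/mol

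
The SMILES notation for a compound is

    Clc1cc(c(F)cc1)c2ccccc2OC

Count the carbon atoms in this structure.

13

Count every carbon token in the SMILES (each C, including those in ring-closure positions and inside branches).
Carbon count: 13.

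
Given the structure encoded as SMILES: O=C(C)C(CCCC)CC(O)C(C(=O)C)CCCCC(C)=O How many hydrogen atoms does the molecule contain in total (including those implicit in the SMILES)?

Walk through each heavy atom and fill implicit hydrogens from standard valence (C 4, N 3, O 2, S 2, halogen 1):
  atom 1: O, bond orders sum to 2 (valence 2) → 0 H
  atom 2: C, bond orders sum to 4 (valence 4) → 0 H
  atom 3: C, bond orders sum to 1 (valence 4) → 3 H
  atom 4: C, bond orders sum to 3 (valence 4) → 1 H
  atom 5: C, bond orders sum to 2 (valence 4) → 2 H
  atom 6: C, bond orders sum to 2 (valence 4) → 2 H
  atom 7: C, bond orders sum to 2 (valence 4) → 2 H
  atom 8: C, bond orders sum to 1 (valence 4) → 3 H
  atom 9: C, bond orders sum to 2 (valence 4) → 2 H
  atom 10: C, bond orders sum to 3 (valence 4) → 1 H
  atom 11: O, bond orders sum to 1 (valence 2) → 1 H
  atom 12: C, bond orders sum to 3 (valence 4) → 1 H
  atom 13: C, bond orders sum to 4 (valence 4) → 0 H
  atom 14: O, bond orders sum to 2 (valence 2) → 0 H
  atom 15: C, bond orders sum to 1 (valence 4) → 3 H
  atom 16: C, bond orders sum to 2 (valence 4) → 2 H
  atom 17: C, bond orders sum to 2 (valence 4) → 2 H
  atom 18: C, bond orders sum to 2 (valence 4) → 2 H
  atom 19: C, bond orders sum to 2 (valence 4) → 2 H
  atom 20: C, bond orders sum to 4 (valence 4) → 0 H
  atom 21: C, bond orders sum to 1 (valence 4) → 3 H
  atom 22: O, bond orders sum to 2 (valence 2) → 0 H
Total hydrogens: 32.

32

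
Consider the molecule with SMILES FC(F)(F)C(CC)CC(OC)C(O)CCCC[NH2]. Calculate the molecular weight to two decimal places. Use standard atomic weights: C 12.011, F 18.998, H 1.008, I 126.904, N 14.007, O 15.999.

271.32 g/mol

First, the molecular formula is C12H24F3NO2 (counting implicit H from valence).
  C: 12 × 12.011 = 144.132
  F: 3 × 18.998 = 56.994
  H: 24 × 1.008 = 24.192
  N: 1 × 14.007 = 14.007
  O: 2 × 15.999 = 31.998
Sum: 12×12.011 + 3×18.998 + 24×1.008 + 1×14.007 + 2×15.999 = 271.323 → 271.32 g/mol.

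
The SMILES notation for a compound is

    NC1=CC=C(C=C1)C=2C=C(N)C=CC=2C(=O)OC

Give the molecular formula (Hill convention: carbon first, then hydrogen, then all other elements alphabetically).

C14H14N2O2

Walk through each heavy atom and fill implicit hydrogens from standard valence (C 4, N 3, O 2, S 2, halogen 1):
  atom 1: N, bond orders sum to 1 (valence 3) → 2 H
  atom 2: C, bond orders sum to 4 (valence 4) → 0 H
  atom 3: C, bond orders sum to 3 (valence 4) → 1 H
  atom 4: C, bond orders sum to 3 (valence 4) → 1 H
  atom 5: C, bond orders sum to 4 (valence 4) → 0 H
  atom 6: C, bond orders sum to 3 (valence 4) → 1 H
  atom 7: C, bond orders sum to 3 (valence 4) → 1 H
  atom 8: C, bond orders sum to 4 (valence 4) → 0 H
  atom 9: C, bond orders sum to 3 (valence 4) → 1 H
  atom 10: C, bond orders sum to 4 (valence 4) → 0 H
  atom 11: N, bond orders sum to 1 (valence 3) → 2 H
  atom 12: C, bond orders sum to 3 (valence 4) → 1 H
  atom 13: C, bond orders sum to 3 (valence 4) → 1 H
  atom 14: C, bond orders sum to 4 (valence 4) → 0 H
  atom 15: C, bond orders sum to 4 (valence 4) → 0 H
  atom 16: O, bond orders sum to 2 (valence 2) → 0 H
  atom 17: O, bond orders sum to 2 (valence 2) → 0 H
  atom 18: C, bond orders sum to 1 (valence 4) → 3 H
Totals → C:14, H:14, N:2, O:2.
In Hill order: C14H14N2O2.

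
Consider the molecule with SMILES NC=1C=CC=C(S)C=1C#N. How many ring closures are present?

1

In SMILES, each pair of matching ring-closure digits denotes one ring-closing bond; the number of such bonds equals the number of independent rings.
Ring-closure bonds here: 1.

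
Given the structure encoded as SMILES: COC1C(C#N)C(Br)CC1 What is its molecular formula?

Walk through each heavy atom and fill implicit hydrogens from standard valence (C 4, N 3, O 2, S 2, halogen 1):
  atom 1: C, bond orders sum to 1 (valence 4) → 3 H
  atom 2: O, bond orders sum to 2 (valence 2) → 0 H
  atom 3: C, bond orders sum to 3 (valence 4) → 1 H
  atom 4: C, bond orders sum to 3 (valence 4) → 1 H
  atom 5: C, bond orders sum to 4 (valence 4) → 0 H
  atom 6: N, bond orders sum to 3 (valence 3) → 0 H
  atom 7: C, bond orders sum to 3 (valence 4) → 1 H
  atom 8: Br (halogen, monovalent) → 0 H
  atom 9: C, bond orders sum to 2 (valence 4) → 2 H
  atom 10: C, bond orders sum to 2 (valence 4) → 2 H
Totals → C:7, H:10, Br:1, N:1, O:1.
In Hill order: C7H10BrNO.

C7H10BrNO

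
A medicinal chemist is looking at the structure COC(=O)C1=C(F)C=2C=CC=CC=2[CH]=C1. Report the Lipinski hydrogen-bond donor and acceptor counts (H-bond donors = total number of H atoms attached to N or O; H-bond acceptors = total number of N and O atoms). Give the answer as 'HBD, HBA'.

Donors: find every N or O and count the H atoms it carries.
  atom 2 (O): bond orders sum to 2 → 0 H
  atom 4 (O): bond orders sum to 2 → 0 H
Lipinski HBD = 0.
Acceptors: N atoms = 0, O atoms = 2 → HBA = 2.

0, 2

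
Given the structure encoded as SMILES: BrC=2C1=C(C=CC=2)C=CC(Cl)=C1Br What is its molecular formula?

Walk through each heavy atom and fill implicit hydrogens from standard valence (C 4, N 3, O 2, S 2, halogen 1):
  atom 1: Br (halogen, monovalent) → 0 H
  atom 2: C, bond orders sum to 4 (valence 4) → 0 H
  atom 3: C, bond orders sum to 4 (valence 4) → 0 H
  atom 4: C, bond orders sum to 4 (valence 4) → 0 H
  atom 5: C, bond orders sum to 3 (valence 4) → 1 H
  atom 6: C, bond orders sum to 3 (valence 4) → 1 H
  atom 7: C, bond orders sum to 3 (valence 4) → 1 H
  atom 8: C, bond orders sum to 3 (valence 4) → 1 H
  atom 9: C, bond orders sum to 3 (valence 4) → 1 H
  atom 10: C, bond orders sum to 4 (valence 4) → 0 H
  atom 11: Cl (halogen, monovalent) → 0 H
  atom 12: C, bond orders sum to 4 (valence 4) → 0 H
  atom 13: Br (halogen, monovalent) → 0 H
Totals → C:10, H:5, Br:2, Cl:1.
In Hill order: C10H5Br2Cl.

C10H5Br2Cl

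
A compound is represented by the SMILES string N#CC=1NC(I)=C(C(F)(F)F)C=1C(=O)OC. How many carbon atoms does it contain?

8

Count every carbon token in the SMILES (each C, including those in ring-closure positions and inside branches).
Carbon count: 8.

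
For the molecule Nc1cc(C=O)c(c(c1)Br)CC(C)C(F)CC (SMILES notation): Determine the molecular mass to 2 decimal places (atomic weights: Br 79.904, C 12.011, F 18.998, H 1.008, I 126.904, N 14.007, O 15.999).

302.19 g/mol

First, the molecular formula is C13H17BrFNO (counting implicit H from valence).
  Br: 1 × 79.904 = 79.904
  C: 13 × 12.011 = 156.143
  F: 1 × 18.998 = 18.998
  H: 17 × 1.008 = 17.136
  N: 1 × 14.007 = 14.007
  O: 1 × 15.999 = 15.999
Sum: 1×79.904 + 13×12.011 + 1×18.998 + 17×1.008 + 1×14.007 + 1×15.999 = 302.187 → 302.19 g/mol.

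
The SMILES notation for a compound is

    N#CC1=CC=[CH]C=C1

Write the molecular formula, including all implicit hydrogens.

C7H5N

Walk through each heavy atom and fill implicit hydrogens from standard valence (C 4, N 3, O 2, S 2, halogen 1):
  atom 1: N, bond orders sum to 3 (valence 3) → 0 H
  atom 2: C, bond orders sum to 4 (valence 4) → 0 H
  atom 3: C, bond orders sum to 4 (valence 4) → 0 H
  atom 4: C, bond orders sum to 3 (valence 4) → 1 H
  atom 5: C, bond orders sum to 3 (valence 4) → 1 H
  atom 6: C with explicit H count 1
  atom 7: C, bond orders sum to 3 (valence 4) → 1 H
  atom 8: C, bond orders sum to 3 (valence 4) → 1 H
Totals → C:7, H:5, N:1.
In Hill order: C7H5N.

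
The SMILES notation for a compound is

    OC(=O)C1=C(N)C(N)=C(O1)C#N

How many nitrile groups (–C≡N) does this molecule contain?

1

The nitrile motif appears at heavy-atom position 11 in the SMILES.
Other groups present: 1 carboxylic acid, 2 primary amine.
Nitrile count: 1.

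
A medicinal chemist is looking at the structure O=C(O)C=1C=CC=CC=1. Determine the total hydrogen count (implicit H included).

6

Walk through each heavy atom and fill implicit hydrogens from standard valence (C 4, N 3, O 2, S 2, halogen 1):
  atom 1: O, bond orders sum to 2 (valence 2) → 0 H
  atom 2: C, bond orders sum to 4 (valence 4) → 0 H
  atom 3: O, bond orders sum to 1 (valence 2) → 1 H
  atom 4: C, bond orders sum to 4 (valence 4) → 0 H
  atom 5: C, bond orders sum to 3 (valence 4) → 1 H
  atom 6: C, bond orders sum to 3 (valence 4) → 1 H
  atom 7: C, bond orders sum to 3 (valence 4) → 1 H
  atom 8: C, bond orders sum to 3 (valence 4) → 1 H
  atom 9: C, bond orders sum to 3 (valence 4) → 1 H
Total hydrogens: 6.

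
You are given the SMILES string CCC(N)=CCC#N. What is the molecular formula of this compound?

C6H10N2

Walk through each heavy atom and fill implicit hydrogens from standard valence (C 4, N 3, O 2, S 2, halogen 1):
  atom 1: C, bond orders sum to 1 (valence 4) → 3 H
  atom 2: C, bond orders sum to 2 (valence 4) → 2 H
  atom 3: C, bond orders sum to 4 (valence 4) → 0 H
  atom 4: N, bond orders sum to 1 (valence 3) → 2 H
  atom 5: C, bond orders sum to 3 (valence 4) → 1 H
  atom 6: C, bond orders sum to 2 (valence 4) → 2 H
  atom 7: C, bond orders sum to 4 (valence 4) → 0 H
  atom 8: N, bond orders sum to 3 (valence 3) → 0 H
Totals → C:6, H:10, N:2.
In Hill order: C6H10N2.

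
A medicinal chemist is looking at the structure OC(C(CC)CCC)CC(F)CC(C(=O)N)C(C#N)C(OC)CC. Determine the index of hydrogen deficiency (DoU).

Degree of unsaturation = (number of rings) + (number of π bonds).
Ring closures in the SMILES: 0.
π bonds: 1 double bond (each 1 DoU), 1 triple bond (each 2 DoU) → 3 DoU from unsaturation.
Total DoU = 0 + 3 = 3.

3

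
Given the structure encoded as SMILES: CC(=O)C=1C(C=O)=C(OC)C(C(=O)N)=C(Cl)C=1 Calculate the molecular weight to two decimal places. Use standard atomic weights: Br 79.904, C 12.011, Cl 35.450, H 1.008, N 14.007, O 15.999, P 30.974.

First, the molecular formula is C11H10ClNO4 (counting implicit H from valence).
  C: 11 × 12.011 = 132.121
  Cl: 1 × 35.450 = 35.450
  H: 10 × 1.008 = 10.080
  N: 1 × 14.007 = 14.007
  O: 4 × 15.999 = 63.996
Sum: 11×12.011 + 1×35.450 + 10×1.008 + 1×14.007 + 4×15.999 = 255.654 → 255.65 g/mol.

255.65 g/mol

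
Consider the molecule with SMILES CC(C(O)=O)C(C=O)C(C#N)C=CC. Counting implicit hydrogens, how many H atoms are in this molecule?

13

Walk through each heavy atom and fill implicit hydrogens from standard valence (C 4, N 3, O 2, S 2, halogen 1):
  atom 1: C, bond orders sum to 1 (valence 4) → 3 H
  atom 2: C, bond orders sum to 3 (valence 4) → 1 H
  atom 3: C, bond orders sum to 4 (valence 4) → 0 H
  atom 4: O, bond orders sum to 1 (valence 2) → 1 H
  atom 5: O, bond orders sum to 2 (valence 2) → 0 H
  atom 6: C, bond orders sum to 3 (valence 4) → 1 H
  atom 7: C, bond orders sum to 3 (valence 4) → 1 H
  atom 8: O, bond orders sum to 2 (valence 2) → 0 H
  atom 9: C, bond orders sum to 3 (valence 4) → 1 H
  atom 10: C, bond orders sum to 4 (valence 4) → 0 H
  atom 11: N, bond orders sum to 3 (valence 3) → 0 H
  atom 12: C, bond orders sum to 3 (valence 4) → 1 H
  atom 13: C, bond orders sum to 3 (valence 4) → 1 H
  atom 14: C, bond orders sum to 1 (valence 4) → 3 H
Total hydrogens: 13.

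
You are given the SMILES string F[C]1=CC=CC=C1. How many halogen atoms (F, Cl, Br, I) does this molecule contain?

Halogen atoms appear at heavy-atom position 1 (1×F).
Halogen count: 1.

1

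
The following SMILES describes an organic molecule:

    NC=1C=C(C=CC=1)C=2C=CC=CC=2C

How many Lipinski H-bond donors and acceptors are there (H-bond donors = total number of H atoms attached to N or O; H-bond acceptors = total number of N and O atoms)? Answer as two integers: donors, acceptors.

2, 1

Donors: find every N or O and count the H atoms it carries.
  atom 1 (N): bond orders sum to 1 → 2 H
Lipinski HBD = 2.
Acceptors: N atoms = 1, O atoms = 0 → HBA = 1.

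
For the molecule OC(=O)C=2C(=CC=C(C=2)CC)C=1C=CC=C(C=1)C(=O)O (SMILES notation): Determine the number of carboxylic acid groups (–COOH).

The carboxylic acid motif appears at heavy-atom positions 2, 18 in the SMILES.
Carboxylic acid count: 2.

2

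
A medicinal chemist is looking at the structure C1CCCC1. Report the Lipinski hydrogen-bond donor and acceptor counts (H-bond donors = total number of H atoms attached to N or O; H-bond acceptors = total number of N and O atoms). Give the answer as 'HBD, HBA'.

Donors: find every N or O and count the H atoms it carries.
  (no N or O atoms present)
Lipinski HBD = 0.
Acceptors: N atoms = 0, O atoms = 0 → HBA = 0.

0, 0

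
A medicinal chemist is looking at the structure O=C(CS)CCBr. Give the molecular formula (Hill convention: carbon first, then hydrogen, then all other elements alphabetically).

C4H7BrOS

Walk through each heavy atom and fill implicit hydrogens from standard valence (C 4, N 3, O 2, S 2, halogen 1):
  atom 1: O, bond orders sum to 2 (valence 2) → 0 H
  atom 2: C, bond orders sum to 4 (valence 4) → 0 H
  atom 3: C, bond orders sum to 2 (valence 4) → 2 H
  atom 4: S, bond orders sum to 1 (valence 2) → 1 H
  atom 5: C, bond orders sum to 2 (valence 4) → 2 H
  atom 6: C, bond orders sum to 2 (valence 4) → 2 H
  atom 7: Br (halogen, monovalent) → 0 H
Totals → C:4, H:7, Br:1, O:1, S:1.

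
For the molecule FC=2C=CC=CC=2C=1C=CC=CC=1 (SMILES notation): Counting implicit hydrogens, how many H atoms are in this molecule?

9

Walk through each heavy atom and fill implicit hydrogens from standard valence (C 4, N 3, O 2, S 2, halogen 1):
  atom 1: F (halogen, monovalent) → 0 H
  atom 2: C, bond orders sum to 4 (valence 4) → 0 H
  atom 3: C, bond orders sum to 3 (valence 4) → 1 H
  atom 4: C, bond orders sum to 3 (valence 4) → 1 H
  atom 5: C, bond orders sum to 3 (valence 4) → 1 H
  atom 6: C, bond orders sum to 3 (valence 4) → 1 H
  atom 7: C, bond orders sum to 4 (valence 4) → 0 H
  atom 8: C, bond orders sum to 4 (valence 4) → 0 H
  atom 9: C, bond orders sum to 3 (valence 4) → 1 H
  atom 10: C, bond orders sum to 3 (valence 4) → 1 H
  atom 11: C, bond orders sum to 3 (valence 4) → 1 H
  atom 12: C, bond orders sum to 3 (valence 4) → 1 H
  atom 13: C, bond orders sum to 3 (valence 4) → 1 H
Total hydrogens: 9.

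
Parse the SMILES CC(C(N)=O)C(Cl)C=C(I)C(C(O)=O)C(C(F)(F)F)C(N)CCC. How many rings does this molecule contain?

0

In SMILES, each pair of matching ring-closure digits denotes one ring-closing bond; the number of such bonds equals the number of independent rings.
Ring-closure bonds here: 0.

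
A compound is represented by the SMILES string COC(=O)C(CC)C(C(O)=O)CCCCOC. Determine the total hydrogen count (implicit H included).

22

Walk through each heavy atom and fill implicit hydrogens from standard valence (C 4, N 3, O 2, S 2, halogen 1):
  atom 1: C, bond orders sum to 1 (valence 4) → 3 H
  atom 2: O, bond orders sum to 2 (valence 2) → 0 H
  atom 3: C, bond orders sum to 4 (valence 4) → 0 H
  atom 4: O, bond orders sum to 2 (valence 2) → 0 H
  atom 5: C, bond orders sum to 3 (valence 4) → 1 H
  atom 6: C, bond orders sum to 2 (valence 4) → 2 H
  atom 7: C, bond orders sum to 1 (valence 4) → 3 H
  atom 8: C, bond orders sum to 3 (valence 4) → 1 H
  atom 9: C, bond orders sum to 4 (valence 4) → 0 H
  atom 10: O, bond orders sum to 1 (valence 2) → 1 H
  atom 11: O, bond orders sum to 2 (valence 2) → 0 H
  atom 12: C, bond orders sum to 2 (valence 4) → 2 H
  atom 13: C, bond orders sum to 2 (valence 4) → 2 H
  atom 14: C, bond orders sum to 2 (valence 4) → 2 H
  atom 15: C, bond orders sum to 2 (valence 4) → 2 H
  atom 16: O, bond orders sum to 2 (valence 2) → 0 H
  atom 17: C, bond orders sum to 1 (valence 4) → 3 H
Total hydrogens: 22.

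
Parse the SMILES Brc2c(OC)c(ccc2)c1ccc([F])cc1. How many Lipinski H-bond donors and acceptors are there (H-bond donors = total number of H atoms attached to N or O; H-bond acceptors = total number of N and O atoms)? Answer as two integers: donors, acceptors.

0, 1

Donors: find every N or O and count the H atoms it carries.
  atom 4 (O): bond orders sum to 2 → 0 H
Lipinski HBD = 0.
Acceptors: N atoms = 0, O atoms = 1 → HBA = 1.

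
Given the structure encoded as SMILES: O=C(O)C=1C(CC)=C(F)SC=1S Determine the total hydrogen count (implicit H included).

7

Walk through each heavy atom and fill implicit hydrogens from standard valence (C 4, N 3, O 2, S 2, halogen 1):
  atom 1: O, bond orders sum to 2 (valence 2) → 0 H
  atom 2: C, bond orders sum to 4 (valence 4) → 0 H
  atom 3: O, bond orders sum to 1 (valence 2) → 1 H
  atom 4: C, bond orders sum to 4 (valence 4) → 0 H
  atom 5: C, bond orders sum to 4 (valence 4) → 0 H
  atom 6: C, bond orders sum to 2 (valence 4) → 2 H
  atom 7: C, bond orders sum to 1 (valence 4) → 3 H
  atom 8: C, bond orders sum to 4 (valence 4) → 0 H
  atom 9: F (halogen, monovalent) → 0 H
  atom 10: S, bond orders sum to 2 (valence 2) → 0 H
  atom 11: C, bond orders sum to 4 (valence 4) → 0 H
  atom 12: S, bond orders sum to 1 (valence 2) → 1 H
Total hydrogens: 7.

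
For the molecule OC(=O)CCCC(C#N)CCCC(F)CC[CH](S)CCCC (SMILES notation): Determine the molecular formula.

C17H30FNO2S

Walk through each heavy atom and fill implicit hydrogens from standard valence (C 4, N 3, O 2, S 2, halogen 1):
  atom 1: O, bond orders sum to 1 (valence 2) → 1 H
  atom 2: C, bond orders sum to 4 (valence 4) → 0 H
  atom 3: O, bond orders sum to 2 (valence 2) → 0 H
  atom 4: C, bond orders sum to 2 (valence 4) → 2 H
  atom 5: C, bond orders sum to 2 (valence 4) → 2 H
  atom 6: C, bond orders sum to 2 (valence 4) → 2 H
  atom 7: C, bond orders sum to 3 (valence 4) → 1 H
  atom 8: C, bond orders sum to 4 (valence 4) → 0 H
  atom 9: N, bond orders sum to 3 (valence 3) → 0 H
  atom 10: C, bond orders sum to 2 (valence 4) → 2 H
  atom 11: C, bond orders sum to 2 (valence 4) → 2 H
  atom 12: C, bond orders sum to 2 (valence 4) → 2 H
  atom 13: C, bond orders sum to 3 (valence 4) → 1 H
  atom 14: F (halogen, monovalent) → 0 H
  atom 15: C, bond orders sum to 2 (valence 4) → 2 H
  atom 16: C, bond orders sum to 2 (valence 4) → 2 H
  atom 17: C with explicit H count 1
  atom 18: S, bond orders sum to 1 (valence 2) → 1 H
  atom 19: C, bond orders sum to 2 (valence 4) → 2 H
  atom 20: C, bond orders sum to 2 (valence 4) → 2 H
  atom 21: C, bond orders sum to 2 (valence 4) → 2 H
  atom 22: C, bond orders sum to 1 (valence 4) → 3 H
Totals → C:17, H:30, F:1, N:1, O:2, S:1.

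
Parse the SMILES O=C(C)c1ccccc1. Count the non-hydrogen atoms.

9

Every atom symbol written in the SMILES (organic subset) is one heavy atom; implicit H are not written.
Heavy atoms by element → C:8, O:1.
Total: 9.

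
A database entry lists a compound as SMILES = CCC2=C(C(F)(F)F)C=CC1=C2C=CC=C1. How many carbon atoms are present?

Count every carbon token in the SMILES (each C, including those in ring-closure positions and inside branches).
Carbon count: 13.

13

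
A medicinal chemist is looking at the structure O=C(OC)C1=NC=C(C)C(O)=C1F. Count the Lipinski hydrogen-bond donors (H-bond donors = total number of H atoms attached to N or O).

1

Donors: find every N or O and count the H atoms it carries.
  atom 1 (O): bond orders sum to 2 → 0 H
  atom 3 (O): bond orders sum to 2 → 0 H
  atom 6 (N): bond orders sum to 3 → 0 H
  atom 11 (O): bond orders sum to 1 → 1 H
Lipinski HBD = 1.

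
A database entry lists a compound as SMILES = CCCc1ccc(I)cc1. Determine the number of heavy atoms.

10

Every atom symbol written in the SMILES (organic subset) is one heavy atom; implicit H are not written.
Heavy atoms by element → C:9, I:1.
Total: 10.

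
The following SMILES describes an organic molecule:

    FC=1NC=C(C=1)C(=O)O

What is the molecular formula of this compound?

C5H4FNO2

Walk through each heavy atom and fill implicit hydrogens from standard valence (C 4, N 3, O 2, S 2, halogen 1):
  atom 1: F (halogen, monovalent) → 0 H
  atom 2: C, bond orders sum to 4 (valence 4) → 0 H
  atom 3: N, bond orders sum to 2 (valence 3) → 1 H
  atom 4: C, bond orders sum to 3 (valence 4) → 1 H
  atom 5: C, bond orders sum to 4 (valence 4) → 0 H
  atom 6: C, bond orders sum to 3 (valence 4) → 1 H
  atom 7: C, bond orders sum to 4 (valence 4) → 0 H
  atom 8: O, bond orders sum to 2 (valence 2) → 0 H
  atom 9: O, bond orders sum to 1 (valence 2) → 1 H
Totals → C:5, H:4, F:1, N:1, O:2.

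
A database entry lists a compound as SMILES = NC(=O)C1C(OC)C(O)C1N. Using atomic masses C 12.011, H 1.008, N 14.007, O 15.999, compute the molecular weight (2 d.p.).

First, the molecular formula is C6H12N2O3 (counting implicit H from valence).
  C: 6 × 12.011 = 72.066
  H: 12 × 1.008 = 12.096
  N: 2 × 14.007 = 28.014
  O: 3 × 15.999 = 47.997
Sum: 6×12.011 + 12×1.008 + 2×14.007 + 3×15.999 = 160.173 → 160.17 g/mol.

160.17 g/mol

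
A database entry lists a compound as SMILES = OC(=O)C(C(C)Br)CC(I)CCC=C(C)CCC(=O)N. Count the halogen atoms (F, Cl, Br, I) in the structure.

2

Halogen atoms appear at heavy-atom positions 7, 10 (1×Br, 1×I).
Other groups present: 1 alkene, 1 amide, 1 carboxylic acid.
Halogen count: 2.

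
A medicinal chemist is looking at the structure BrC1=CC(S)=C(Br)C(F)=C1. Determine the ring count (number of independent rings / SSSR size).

1

In SMILES, each pair of matching ring-closure digits denotes one ring-closing bond; the number of such bonds equals the number of independent rings.
Ring-closure bonds here: 1.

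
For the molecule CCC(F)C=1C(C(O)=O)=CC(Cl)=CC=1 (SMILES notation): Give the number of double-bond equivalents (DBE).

Molecular formula: C10H10ClFO2.
DoU = (2C + 2 + N − H − X) / 2, where X is the halogen count and O/S are ignored.
    = (2·10 + 2 + 0 − 10 − 2) / 2 = 10 / 2 = 5.

5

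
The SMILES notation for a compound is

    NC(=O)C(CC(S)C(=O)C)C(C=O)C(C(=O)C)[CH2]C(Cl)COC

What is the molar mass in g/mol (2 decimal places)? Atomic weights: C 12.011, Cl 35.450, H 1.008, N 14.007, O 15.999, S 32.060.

First, the molecular formula is C15H24ClNO5S (counting implicit H from valence).
  C: 15 × 12.011 = 180.165
  Cl: 1 × 35.450 = 35.450
  H: 24 × 1.008 = 24.192
  N: 1 × 14.007 = 14.007
  O: 5 × 15.999 = 79.995
  S: 1 × 32.060 = 32.060
Sum: 15×12.011 + 1×35.450 + 24×1.008 + 1×14.007 + 5×15.999 + 1×32.060 = 365.869 → 365.87 g/mol.

365.87 g/mol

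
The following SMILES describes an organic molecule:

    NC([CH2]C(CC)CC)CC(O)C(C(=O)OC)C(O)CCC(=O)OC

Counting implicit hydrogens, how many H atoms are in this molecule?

Walk through each heavy atom and fill implicit hydrogens from standard valence (C 4, N 3, O 2, S 2, halogen 1):
  atom 1: N, bond orders sum to 1 (valence 3) → 2 H
  atom 2: C, bond orders sum to 3 (valence 4) → 1 H
  atom 3: C with explicit H count 2
  atom 4: C, bond orders sum to 3 (valence 4) → 1 H
  atom 5: C, bond orders sum to 2 (valence 4) → 2 H
  atom 6: C, bond orders sum to 1 (valence 4) → 3 H
  atom 7: C, bond orders sum to 2 (valence 4) → 2 H
  atom 8: C, bond orders sum to 1 (valence 4) → 3 H
  atom 9: C, bond orders sum to 2 (valence 4) → 2 H
  atom 10: C, bond orders sum to 3 (valence 4) → 1 H
  atom 11: O, bond orders sum to 1 (valence 2) → 1 H
  atom 12: C, bond orders sum to 3 (valence 4) → 1 H
  atom 13: C, bond orders sum to 4 (valence 4) → 0 H
  atom 14: O, bond orders sum to 2 (valence 2) → 0 H
  atom 15: O, bond orders sum to 2 (valence 2) → 0 H
  atom 16: C, bond orders sum to 1 (valence 4) → 3 H
  atom 17: C, bond orders sum to 3 (valence 4) → 1 H
  atom 18: O, bond orders sum to 1 (valence 2) → 1 H
  atom 19: C, bond orders sum to 2 (valence 4) → 2 H
  atom 20: C, bond orders sum to 2 (valence 4) → 2 H
  atom 21: C, bond orders sum to 4 (valence 4) → 0 H
  atom 22: O, bond orders sum to 2 (valence 2) → 0 H
  atom 23: O, bond orders sum to 2 (valence 2) → 0 H
  atom 24: C, bond orders sum to 1 (valence 4) → 3 H
Total hydrogens: 33.

33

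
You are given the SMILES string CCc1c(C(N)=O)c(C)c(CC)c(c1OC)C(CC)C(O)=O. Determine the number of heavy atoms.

Every atom symbol written in the SMILES (organic subset) is one heavy atom; implicit H are not written.
Heavy atoms by element → C:17, N:1, O:4.
Total: 22.

22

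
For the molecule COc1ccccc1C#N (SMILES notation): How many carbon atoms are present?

Count every carbon token in the SMILES (each C, including those in ring-closure positions and inside branches).
Carbon count: 8.

8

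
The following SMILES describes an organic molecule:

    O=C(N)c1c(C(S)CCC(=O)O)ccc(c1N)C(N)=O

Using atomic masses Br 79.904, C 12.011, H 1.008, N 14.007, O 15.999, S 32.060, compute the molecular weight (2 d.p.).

First, the molecular formula is C12H15N3O4S (counting implicit H from valence).
  C: 12 × 12.011 = 144.132
  H: 15 × 1.008 = 15.120
  N: 3 × 14.007 = 42.021
  O: 4 × 15.999 = 63.996
  S: 1 × 32.060 = 32.060
Sum: 12×12.011 + 15×1.008 + 3×14.007 + 4×15.999 + 1×32.060 = 297.329 → 297.33 g/mol.

297.33 g/mol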